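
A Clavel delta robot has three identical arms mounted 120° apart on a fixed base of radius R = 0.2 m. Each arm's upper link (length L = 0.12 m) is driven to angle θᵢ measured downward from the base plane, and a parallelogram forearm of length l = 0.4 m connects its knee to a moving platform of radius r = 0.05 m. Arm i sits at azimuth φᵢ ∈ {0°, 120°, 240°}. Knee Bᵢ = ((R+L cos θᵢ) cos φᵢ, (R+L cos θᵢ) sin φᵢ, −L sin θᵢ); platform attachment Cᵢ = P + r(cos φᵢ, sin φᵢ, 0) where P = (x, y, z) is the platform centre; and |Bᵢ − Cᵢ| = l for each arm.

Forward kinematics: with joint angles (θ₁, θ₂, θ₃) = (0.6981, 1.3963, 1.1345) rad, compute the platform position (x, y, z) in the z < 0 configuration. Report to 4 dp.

(0.0740, -0.0302, -0.4389)

arm 1 at φ=0.0°: ρ1 = 0.2419;  S1 = (0.2419, 0.0000, -0.0771)
arm 2 at φ=120.0°: ρ2 = 0.1708;  S2 = (-0.0854, 0.1479, -0.1182)
arm 3 at φ=240.0°: ρ3 = 0.2007;  S3 = (-0.1004, -0.1738, -0.1088)
eliminate P² terms by subtracting sphere 1 from 2 and 3
plane₁₂: -0.6547x+0.2959y+-0.0821z = -0.0213
Cramer: x(z) = 0.0257-0.1099z;  y(z) = -0.0151+0.0344z
into |P−S₁|² = l²: 1.0132z² + 0.2007z + -0.1071 = 0;  Δ = 0.4743;  z = -0.4389 or 0.2408 → z<0 root = -0.4389
x = 0.0740, y = -0.0302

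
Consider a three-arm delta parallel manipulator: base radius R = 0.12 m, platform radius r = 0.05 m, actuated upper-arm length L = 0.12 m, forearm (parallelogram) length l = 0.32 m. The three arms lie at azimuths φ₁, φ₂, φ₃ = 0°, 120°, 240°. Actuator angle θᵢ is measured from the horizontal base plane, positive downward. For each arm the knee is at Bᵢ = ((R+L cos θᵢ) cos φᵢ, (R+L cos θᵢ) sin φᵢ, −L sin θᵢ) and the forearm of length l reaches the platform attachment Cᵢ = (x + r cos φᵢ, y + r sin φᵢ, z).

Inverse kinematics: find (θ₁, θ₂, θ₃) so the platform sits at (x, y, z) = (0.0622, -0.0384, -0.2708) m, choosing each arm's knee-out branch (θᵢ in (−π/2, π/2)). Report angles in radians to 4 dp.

rotate P by −φ1: (0.0622, -0.0384, -0.2708)
  A cos θ + B sin θ = C:  0.0078·cos θ + -0.2708·sin θ = 0.0547
  √(A²+B²)=0.2709;  θ1 = -1.5420+1.3674 ≈ -0.1746
rotate P by −φ2: (-0.0644, -0.0347, -0.2708)
  A cos θ + B sin θ = C:  0.1344·cos θ + -0.2708·sin θ = -0.0191
  θ2 = atan2(B,A) + arccos(C/0.3023) = 0.5238
rotate P by −φ3: (0.0022, 0.0731, -0.2708)
  A=0.0678, B=-0.2708, C=(l²−L²−A²−y'²−z²)/(2L)=0.0197
  √(A²+B²)=0.2792;  θ3 = -1.3253+1.5002 ≈ 0.1749

θ₁ = -0.1746, θ₂ = 0.5238, θ₃ = 0.1749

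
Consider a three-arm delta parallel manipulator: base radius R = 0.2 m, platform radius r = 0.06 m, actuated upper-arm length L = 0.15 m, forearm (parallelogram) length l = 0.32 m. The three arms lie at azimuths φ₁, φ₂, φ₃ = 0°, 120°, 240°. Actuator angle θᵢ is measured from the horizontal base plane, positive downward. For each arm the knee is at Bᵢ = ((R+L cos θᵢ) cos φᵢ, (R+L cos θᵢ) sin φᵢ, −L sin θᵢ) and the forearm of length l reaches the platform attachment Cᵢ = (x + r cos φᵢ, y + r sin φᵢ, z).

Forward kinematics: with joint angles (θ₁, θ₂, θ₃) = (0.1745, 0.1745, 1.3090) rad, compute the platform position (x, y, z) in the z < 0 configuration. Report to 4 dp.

(0.0653, 0.1131, -0.2264)

arm 1 at φ=0.0°: (R−r)+L cos θ1 = 0.2877;  centre 1 = (0.2877, 0.0000, -0.0260)
arm 2 at φ=120.0°: (R−r)+L cos θ2 = 0.2877;  centre 2 = (-0.1439, 0.2492, -0.0260)
centre 3 = (0.1788·cos240.0°, 0.1788·sin240.0°, -0.1449) = (-0.0894, -0.1549, -0.1449)
eliminate P² terms by subtracting sphere 1 from 2 and 3
[-0.8632 0.4983 0.0000]·P = 0.0000;  [-0.7543 -0.3097 -0.2377]·P = -0.0305
Cramer: x(z) = 0.0236-0.1842z;  y(z) = 0.0409-0.3190z
sphere 1 gives Az²+Bz+C=0 with A=1.1357, B=0.1233, C=-0.0303;  B²−4AC=0.1528;  roots -0.2264, 0.1179;  negative root z = -0.2264
x = 0.0653, y = 0.1131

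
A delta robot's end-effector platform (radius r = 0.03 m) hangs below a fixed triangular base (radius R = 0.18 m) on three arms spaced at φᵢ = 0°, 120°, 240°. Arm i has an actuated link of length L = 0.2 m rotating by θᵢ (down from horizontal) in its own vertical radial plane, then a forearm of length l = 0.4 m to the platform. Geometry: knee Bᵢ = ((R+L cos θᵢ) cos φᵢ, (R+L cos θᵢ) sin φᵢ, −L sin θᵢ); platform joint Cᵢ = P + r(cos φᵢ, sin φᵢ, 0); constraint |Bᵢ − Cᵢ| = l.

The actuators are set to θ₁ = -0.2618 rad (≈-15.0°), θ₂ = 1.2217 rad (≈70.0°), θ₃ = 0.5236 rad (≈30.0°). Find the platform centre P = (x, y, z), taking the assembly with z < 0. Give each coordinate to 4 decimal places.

(0.1476, -0.1028, -0.2817)

φ1=0.0°: virtual centre (0.3432, 0.0000, 0.0518), radius l
centre 2 = (0.2184·cos120.0°, 0.2184·sin120.0°, -0.1879) = (-0.1092, 0.1891, -0.1879)
centre 3 = (0.3232·cos240.0°, 0.3232·sin240.0°, -0.1000) = (-0.1616, -0.2799, -0.1000)
|centre ₂|²−|centre ₁|² = -0.0374;  |centre ₃|²−|centre ₁|² = -0.0060
plane₁₂: -0.9048x+0.3783y+-0.4794z = -0.0374
Cramer: x(z) = 0.0261-0.4313z;  y(z) = -0.0364+0.2357z
quadratic in z: (1.2416)z²+(0.1528)z+(-0.0555)=0, √Δ=0.5467 → z ∈ {-0.2817, 0.1586}; z = -0.2817 (taking z<0)
x = 0.1476, y = -0.1028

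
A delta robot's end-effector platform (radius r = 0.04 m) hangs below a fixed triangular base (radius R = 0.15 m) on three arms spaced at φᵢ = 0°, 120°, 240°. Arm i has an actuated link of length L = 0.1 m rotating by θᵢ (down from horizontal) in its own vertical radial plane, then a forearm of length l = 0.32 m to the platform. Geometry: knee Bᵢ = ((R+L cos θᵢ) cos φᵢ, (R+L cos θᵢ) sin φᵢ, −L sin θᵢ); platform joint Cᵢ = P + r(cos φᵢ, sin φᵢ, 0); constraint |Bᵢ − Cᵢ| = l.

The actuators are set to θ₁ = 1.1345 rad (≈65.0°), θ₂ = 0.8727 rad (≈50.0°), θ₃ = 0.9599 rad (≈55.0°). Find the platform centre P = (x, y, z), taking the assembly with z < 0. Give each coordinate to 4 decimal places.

φ1=0.0°: virtual centre (0.1523, 0.0000, -0.0906), radius l
φ2=120.0°: virtual centre (-0.0871, 0.1509, -0.0766), radius l
arm 3 at φ=240.0°: ρ3 = 0.1674;  centre 3 = (-0.0837, -0.1449, -0.0819)
subtract pairs → two planes through P
linear system: -0.4788x+0.3019y = 0.0048−0.0281z; -0.4719x+-0.2899y = 0.0033−0.0174z
Cramer: x(z) = -0.0086+0.0476z;  y(z) = 0.0025-0.0174z
quadratic in z: (1.0026)z²+(0.1659)z+(-0.0683)=0, √Δ=0.5491 → z ∈ {-0.3565, 0.1911}; z = -0.3565 (taking z<0)
x = -0.0255, y = 0.0087

(-0.0255, 0.0087, -0.3565)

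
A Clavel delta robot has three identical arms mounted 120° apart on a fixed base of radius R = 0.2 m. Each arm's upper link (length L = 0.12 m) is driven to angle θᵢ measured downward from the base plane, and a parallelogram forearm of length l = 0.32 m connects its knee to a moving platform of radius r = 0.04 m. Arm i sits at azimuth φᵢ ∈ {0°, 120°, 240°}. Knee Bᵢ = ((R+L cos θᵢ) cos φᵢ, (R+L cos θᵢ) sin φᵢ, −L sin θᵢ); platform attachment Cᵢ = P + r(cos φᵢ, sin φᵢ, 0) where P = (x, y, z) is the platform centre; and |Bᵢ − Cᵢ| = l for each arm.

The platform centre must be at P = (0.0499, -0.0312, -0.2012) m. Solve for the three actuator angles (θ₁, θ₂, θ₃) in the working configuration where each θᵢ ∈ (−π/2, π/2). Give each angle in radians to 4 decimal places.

θ₁ = -0.1749, θ₂ = 0.7854, θ₃ = 0.3488

arm 1 (φ=0.0°): x'=0.0499, y'=-0.0312
  A cos θ + B sin θ = C:  0.1101·cos θ + -0.2012·sin θ = 0.1434
  θ1 = atan2(B,A) + arccos(C/0.2294) = -0.1749
rotate P by −φ2: (-0.0520, -0.0276, -0.2012)
  A cos θ + B sin θ = C:  0.2120·cos θ + -0.2012·sin θ = 0.0076
  θ2 = atan2(B,A) + arccos(C/0.2923) = 0.7854
rotate P by −φ3: (0.0021, 0.0588, -0.2012)
  A=0.1579, B=-0.2012, C=(l²−L²−A²−y'²−z²)/(2L)=0.0797
  θ3 = atan2(B,A) + arccos(C/0.2558) = 0.3488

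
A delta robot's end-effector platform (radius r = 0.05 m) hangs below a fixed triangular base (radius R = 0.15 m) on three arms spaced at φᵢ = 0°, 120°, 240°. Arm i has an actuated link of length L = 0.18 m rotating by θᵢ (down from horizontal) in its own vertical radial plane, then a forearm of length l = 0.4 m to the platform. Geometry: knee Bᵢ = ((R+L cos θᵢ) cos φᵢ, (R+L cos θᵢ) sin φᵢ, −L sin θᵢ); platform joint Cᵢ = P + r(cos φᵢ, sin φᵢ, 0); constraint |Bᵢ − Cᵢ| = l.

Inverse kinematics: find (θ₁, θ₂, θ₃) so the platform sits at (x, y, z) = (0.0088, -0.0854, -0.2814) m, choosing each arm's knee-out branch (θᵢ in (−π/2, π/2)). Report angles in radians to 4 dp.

θ₁ = 0.0003, θ₂ = 0.4364, θ₃ = -0.3492

rotate P by −φ1: (0.0088, -0.0854, -0.2814)
  A=0.0912, B=-0.2814, C=(l²−L²−A²−y'²−z²)/(2L)=0.0911
  γ=atan2(-0.2814,0.0912)=-1.2574;  ψ=arccos(0.3080)=1.2577;  θ1=γ+ψ≈0.0003
arm 2 (φ=120.0°): x'=-0.0784, y'=0.0351
  A=0.1784, B=-0.2814, C=(l²−L²−A²−y'²−z²)/(2L)=0.0427
  √(A²+B²)=0.3332;  θ2 = -1.0059+1.4423 ≈ 0.4364
arm 3 (φ=240.0°): x'=0.0696, y'=0.0503
  e−x'=0.0304;  (l²−L²−(e−x')²−y'²−z²)/2L = 0.1249
  θ3 = atan2(B,A) + arccos(C/0.2830) = -0.3492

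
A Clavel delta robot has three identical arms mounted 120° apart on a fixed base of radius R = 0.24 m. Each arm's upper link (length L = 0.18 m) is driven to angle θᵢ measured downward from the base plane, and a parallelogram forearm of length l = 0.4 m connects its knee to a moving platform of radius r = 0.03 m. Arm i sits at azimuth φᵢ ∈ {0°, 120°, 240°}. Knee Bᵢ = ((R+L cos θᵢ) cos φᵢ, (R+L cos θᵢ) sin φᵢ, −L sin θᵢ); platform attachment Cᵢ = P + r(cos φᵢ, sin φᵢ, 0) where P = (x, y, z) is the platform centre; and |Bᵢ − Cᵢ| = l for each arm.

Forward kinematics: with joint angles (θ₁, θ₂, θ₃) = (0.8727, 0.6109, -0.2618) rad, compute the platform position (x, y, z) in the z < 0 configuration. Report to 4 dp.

φ1=0.0°: virtual centre (0.3257, 0.0000, -0.1379), radius l
S2 = (0.3574·cos120.0°, 0.3574·sin120.0°, -0.1032) = (-0.1787, 0.3096, -0.1032)
φ3=240.0°: virtual centre (-0.1919, -0.3324, 0.0466), radius l
eliminate P² terms by subtracting sphere 1 from 2 and 3
[-1.0088 0.6191 0.0693]·P = 0.0133;  [-1.0353 -0.6649 0.3690]·P = 0.0244
Cramer: x(z) = -0.0183+0.2093z;  y(z) = -0.0083+0.2291z
quadratic in z: (1.0963)z²+(0.1280)z+(-0.0226)=0, √Δ=0.3398 → z ∈ {-0.2134, 0.0966}; z = -0.2134 (taking z<0)
x = -0.0629, y = -0.0571

(-0.0629, -0.0571, -0.2134)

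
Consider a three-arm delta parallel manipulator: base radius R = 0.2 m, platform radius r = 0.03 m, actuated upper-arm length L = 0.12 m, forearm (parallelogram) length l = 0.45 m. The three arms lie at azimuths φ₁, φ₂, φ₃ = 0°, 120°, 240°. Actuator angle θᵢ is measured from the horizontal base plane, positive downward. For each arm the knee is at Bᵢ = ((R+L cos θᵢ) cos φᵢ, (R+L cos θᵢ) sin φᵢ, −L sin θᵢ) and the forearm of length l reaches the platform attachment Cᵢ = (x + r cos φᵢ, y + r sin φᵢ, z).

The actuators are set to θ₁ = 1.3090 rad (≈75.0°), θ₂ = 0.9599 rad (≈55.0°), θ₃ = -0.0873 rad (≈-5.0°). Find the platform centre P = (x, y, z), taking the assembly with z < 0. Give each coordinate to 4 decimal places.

φ1=0.0°: virtual centre (0.2011, 0.0000, -0.1159), radius l
φ2=120.0°: virtual centre (-0.1194, 0.2068, -0.0983), radius l
centre 3 = (0.2895·cos240.0°, 0.2895·sin240.0°, 0.0105) = (-0.1448, -0.2508, 0.0105)
eliminate P² terms by subtracting sphere 1 from 2 and 3
plane₁₂: -0.6409x+0.4137y+0.0352z = 0.0128
det = 0.6076;  x = -0.0311+0.2012z,  y = -0.0171+0.2265z
sphere 1 gives Az²+Bz+C=0 with A=1.0918, B=0.1307, C=-0.1349;  B²−4AC=0.6061;  roots -0.4164, 0.2967;  negative root z = -0.4164
x = -0.1148, y = -0.1114

(-0.1148, -0.1114, -0.4164)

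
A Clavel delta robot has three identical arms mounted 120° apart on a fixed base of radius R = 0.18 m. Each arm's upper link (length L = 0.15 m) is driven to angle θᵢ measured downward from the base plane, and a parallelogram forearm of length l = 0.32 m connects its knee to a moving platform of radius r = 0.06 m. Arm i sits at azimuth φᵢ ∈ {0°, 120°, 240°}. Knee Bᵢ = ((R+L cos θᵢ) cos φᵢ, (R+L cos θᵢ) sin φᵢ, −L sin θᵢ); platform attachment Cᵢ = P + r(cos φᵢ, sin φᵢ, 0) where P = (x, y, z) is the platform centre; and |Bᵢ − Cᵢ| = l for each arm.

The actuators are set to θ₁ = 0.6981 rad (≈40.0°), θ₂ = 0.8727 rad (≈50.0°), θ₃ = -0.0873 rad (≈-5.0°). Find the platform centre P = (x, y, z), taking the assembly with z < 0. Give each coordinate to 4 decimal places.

(-0.0292, -0.0902, -0.2530)

S1 = (0.2349·cos0.0°, 0.2349·sin0.0°, -0.0964) = (0.2349, 0.0000, -0.0964)
arm 2 at φ=120.0°: (R−r)+L cos θ2 = 0.2164;  S2 = (-0.1082, 0.1874, -0.1149)
arm 3 at φ=240.0°: (R−r)+L cos θ3 = 0.2694;  S3 = (-0.1347, -0.2333, 0.0131)
eliminate P² terms by subtracting sphere 1 from 2 and 3
plane₁₂: -0.6862x+0.3748y+-0.0370z = -0.0044
det = 0.5973;  x = -0.0017+0.1085z,  y = -0.0150+0.2974z
quadratic in z: (1.1002)z²+(0.1325)z+(-0.0369)=0, √Δ=0.4241 → z ∈ {-0.2530, 0.1325}; z = -0.2530 (taking z<0)
x = -0.0292, y = -0.0902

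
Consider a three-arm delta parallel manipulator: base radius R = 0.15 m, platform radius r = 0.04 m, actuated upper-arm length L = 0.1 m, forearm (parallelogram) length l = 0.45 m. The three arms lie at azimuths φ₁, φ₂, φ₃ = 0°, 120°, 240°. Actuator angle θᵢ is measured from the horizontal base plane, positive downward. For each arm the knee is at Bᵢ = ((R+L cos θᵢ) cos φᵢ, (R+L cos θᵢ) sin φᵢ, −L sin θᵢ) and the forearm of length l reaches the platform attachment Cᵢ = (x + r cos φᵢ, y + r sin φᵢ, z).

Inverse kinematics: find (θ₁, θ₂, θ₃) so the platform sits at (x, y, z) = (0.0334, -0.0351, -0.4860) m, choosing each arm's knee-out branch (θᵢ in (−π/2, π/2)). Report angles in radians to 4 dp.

θ₁ = 0.6988, θ₂ = 1.0477, θ₃ = 0.7856

arm 1 (φ=0.0°): x'=0.0334, y'=-0.0351
  e−x'=0.0766;  (l²−L²−(e−x')²−y'²−z²)/2L = -0.2540
  √(A²+B²)=0.4920;  θ1 = -1.4145+2.1132 ≈ 0.6988
φ2=120.0° → target in arm frame (-0.0471, -0.0114)
  A=0.1571, B=-0.4860, C=(l²−L²−A²−y'²−z²)/(2L)=-0.3425
  √(A²+B²)=0.5108;  θ2 = -1.2582+2.3058 ≈ 1.0477
rotate P by −φ3: (0.0137, 0.0465, -0.4860)
  e−x'=0.0963;  (l²−L²−(e−x')²−y'²−z²)/2L = -0.2757
  θ3 = atan2(B,A) + arccos(C/0.4954) = 0.7856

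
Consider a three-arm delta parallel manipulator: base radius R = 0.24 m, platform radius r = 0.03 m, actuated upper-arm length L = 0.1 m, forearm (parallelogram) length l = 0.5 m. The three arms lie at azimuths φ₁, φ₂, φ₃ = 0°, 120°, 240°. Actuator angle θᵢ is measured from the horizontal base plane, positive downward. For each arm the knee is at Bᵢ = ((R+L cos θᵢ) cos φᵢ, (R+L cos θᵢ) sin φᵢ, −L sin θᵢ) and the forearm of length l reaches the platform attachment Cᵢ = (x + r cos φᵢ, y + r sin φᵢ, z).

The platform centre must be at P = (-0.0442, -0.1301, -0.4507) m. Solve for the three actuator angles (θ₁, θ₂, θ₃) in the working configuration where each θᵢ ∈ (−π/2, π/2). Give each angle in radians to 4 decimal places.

rotate P by −φ1: (-0.0442, -0.1301, -0.4507)
  A=0.2542, B=-0.4507, C=(l²−L²−A²−y'²−z²)/(2L)=-0.2234
  γ=atan2(-0.4507,0.2542)=-1.0573;  ψ=arccos(-0.4317)=2.0172;  θ1=γ+ψ≈0.9599
rotate P by −φ2: (-0.0906, 0.1033, -0.4507)
  A=0.3006, B=-0.4507, C=(l²−L²−A²−y'²−z²)/(2L)=-0.3207
  θ2 = atan2(B,A) + arccos(C/0.5417) = 1.2218
rotate P by −φ3: (0.1348, 0.0268, -0.4507)
  A=0.0752, B=-0.4507, C=(l²−L²−A²−y'²−z²)/(2L)=0.1525
  γ=atan2(-0.4507,0.0752)=-1.4054;  ψ=arccos(0.3337)=1.2306;  θ3=γ+ψ≈-0.1748

θ₁ = 0.9599, θ₂ = 1.2218, θ₃ = -0.1748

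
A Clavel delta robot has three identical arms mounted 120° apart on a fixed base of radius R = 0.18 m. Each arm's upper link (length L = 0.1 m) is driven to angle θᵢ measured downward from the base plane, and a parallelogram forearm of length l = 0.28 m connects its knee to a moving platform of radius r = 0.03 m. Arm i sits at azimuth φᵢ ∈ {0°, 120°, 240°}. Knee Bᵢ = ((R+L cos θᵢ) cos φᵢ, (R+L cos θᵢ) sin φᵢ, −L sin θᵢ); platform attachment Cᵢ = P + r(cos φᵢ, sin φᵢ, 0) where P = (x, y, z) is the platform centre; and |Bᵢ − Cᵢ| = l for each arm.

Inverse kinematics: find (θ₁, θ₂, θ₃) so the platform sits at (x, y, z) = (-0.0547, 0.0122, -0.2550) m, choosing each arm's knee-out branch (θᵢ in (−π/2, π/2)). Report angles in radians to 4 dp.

rotate P by −φ1: (-0.0547, 0.0122, -0.2550)
  A cos θ + B sin θ = C:  0.2047·cos θ + -0.2550·sin θ = -0.1934
  γ=atan2(-0.2550,0.2047)=-0.8944;  ψ=arccos(-0.5914)=2.2036;  θ1=γ+ψ≈1.3092
φ2=120.0° → target in arm frame (0.0379, 0.0413)
  A cos θ + B sin θ = C:  0.1121·cos θ + -0.2550·sin θ = -0.0545
  θ2 = atan2(B,A) + arccos(C/0.2785) = 0.6109
φ3=240.0° → target in arm frame (0.0168, -0.0535)
  e−x'=0.1332;  (l²−L²−(e−x')²−y'²−z²)/2L = -0.0862
  √(A²+B²)=0.2877;  θ3 = -1.0894+1.8749 ≈ 0.7855

θ₁ = 1.3092, θ₂ = 0.6109, θ₃ = 0.7855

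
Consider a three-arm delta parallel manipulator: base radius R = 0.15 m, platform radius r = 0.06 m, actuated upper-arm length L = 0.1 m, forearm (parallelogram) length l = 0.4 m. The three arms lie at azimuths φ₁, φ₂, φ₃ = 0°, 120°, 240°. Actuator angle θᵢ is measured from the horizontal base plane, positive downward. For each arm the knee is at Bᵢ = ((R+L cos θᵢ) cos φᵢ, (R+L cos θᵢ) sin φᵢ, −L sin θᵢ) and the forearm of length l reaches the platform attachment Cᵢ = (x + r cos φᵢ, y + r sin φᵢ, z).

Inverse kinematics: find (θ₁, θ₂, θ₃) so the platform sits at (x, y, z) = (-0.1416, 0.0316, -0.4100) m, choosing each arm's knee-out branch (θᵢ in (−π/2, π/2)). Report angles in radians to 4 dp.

θ₁ = 1.3967, θ₂ = 0.3490, θ₃ = 0.6112

φ1=0.0° → target in arm frame (-0.1416, 0.0316)
  e−x'=0.2316;  (l²−L²−(e−x')²−y'²−z²)/2L = -0.3637
  θ1 = atan2(B,A) + arccos(C/0.4709) = 1.3967
rotate P by −φ2: (0.0982, 0.1068, -0.4100)
  e−x'=-0.0082;  (l²−L²−(e−x')²−y'²−z²)/2L = -0.1479
  θ2 = atan2(B,A) + arccos(C/0.4101) = 0.3490
rotate P by −φ3: (0.0434, -0.1384, -0.4100)
  A cos θ + B sin θ = C:  0.0466·cos θ + -0.4100·sin θ = -0.1972
  γ=atan2(-0.4100,0.0466)=-1.4577;  ψ=arccos(-0.4778)=2.0689;  θ3=γ+ψ≈0.6112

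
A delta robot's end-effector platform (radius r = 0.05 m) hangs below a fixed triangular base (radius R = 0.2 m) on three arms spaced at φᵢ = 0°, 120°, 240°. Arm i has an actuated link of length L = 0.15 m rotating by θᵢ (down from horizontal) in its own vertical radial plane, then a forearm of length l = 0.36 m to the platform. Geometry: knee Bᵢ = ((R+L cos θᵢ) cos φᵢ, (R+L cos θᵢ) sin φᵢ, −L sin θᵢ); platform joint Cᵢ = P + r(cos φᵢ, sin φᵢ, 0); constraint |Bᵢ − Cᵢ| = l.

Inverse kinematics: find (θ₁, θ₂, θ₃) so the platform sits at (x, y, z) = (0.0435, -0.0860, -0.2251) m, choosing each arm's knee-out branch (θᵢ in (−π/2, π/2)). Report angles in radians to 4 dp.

rotate P by −φ1: (0.0435, -0.0860, -0.2251)
  e−x'=0.1065;  (l²−L²−(e−x')²−y'²−z²)/2L = 0.1256
  γ=atan2(-0.2251,0.1065)=-1.1289;  ψ=arccos(0.5045)=1.0420;  θ1=γ+ψ≈-0.0869
rotate P by −φ2: (-0.0962, 0.0053, -0.2251)
  e−x'=0.2462;  (l²−L²−(e−x')²−y'²−z²)/2L = -0.0141
  √(A²+B²)=0.3336;  θ2 = -0.7406+1.6130 ≈ 0.8724
arm 3 (φ=240.0°): x'=0.0527, y'=0.0807
  A=0.0973, B=-0.2251, C=(l²−L²−A²−y'²−z²)/(2L)=0.1349
  √(A²+B²)=0.2452;  θ3 = -1.1629+0.9884 ≈ -0.1745

θ₁ = -0.0869, θ₂ = 0.8724, θ₃ = -0.1745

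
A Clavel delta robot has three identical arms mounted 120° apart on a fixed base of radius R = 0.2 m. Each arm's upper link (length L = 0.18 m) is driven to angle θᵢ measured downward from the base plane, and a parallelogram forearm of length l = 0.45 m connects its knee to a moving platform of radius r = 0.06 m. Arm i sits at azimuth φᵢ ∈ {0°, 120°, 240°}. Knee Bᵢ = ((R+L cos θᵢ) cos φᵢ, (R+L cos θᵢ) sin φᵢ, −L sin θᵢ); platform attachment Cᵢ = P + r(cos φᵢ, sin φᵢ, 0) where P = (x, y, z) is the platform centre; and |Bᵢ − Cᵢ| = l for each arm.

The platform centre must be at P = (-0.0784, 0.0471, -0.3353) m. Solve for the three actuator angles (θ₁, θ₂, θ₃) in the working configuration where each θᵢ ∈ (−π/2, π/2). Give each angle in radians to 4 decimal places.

θ₁ = 0.5235, θ₂ = -0.2618, θ₃ = 0.1743

arm 1 (φ=0.0°): x'=-0.0784, y'=0.0471
  A cos θ + B sin θ = C:  0.2184·cos θ + -0.3353·sin θ = 0.0215
  √(A²+B²)=0.4002;  θ1 = -0.9935+1.5169 ≈ 0.5235
arm 2 (φ=120.0°): x'=0.0800, y'=0.0443
  A=0.0600, B=-0.3353, C=(l²−L²−A²−y'²−z²)/(2L)=0.1447
  γ=atan2(-0.3353,0.0600)=-1.3937;  ψ=arccos(0.4249)=1.1319;  θ2=γ+ψ≈-0.2618
rotate P by −φ3: (-0.0016, -0.0914, -0.3353)
  A cos θ + B sin θ = C:  0.1416·cos θ + -0.3353·sin θ = 0.0813
  θ3 = atan2(B,A) + arccos(C/0.3640) = 0.1743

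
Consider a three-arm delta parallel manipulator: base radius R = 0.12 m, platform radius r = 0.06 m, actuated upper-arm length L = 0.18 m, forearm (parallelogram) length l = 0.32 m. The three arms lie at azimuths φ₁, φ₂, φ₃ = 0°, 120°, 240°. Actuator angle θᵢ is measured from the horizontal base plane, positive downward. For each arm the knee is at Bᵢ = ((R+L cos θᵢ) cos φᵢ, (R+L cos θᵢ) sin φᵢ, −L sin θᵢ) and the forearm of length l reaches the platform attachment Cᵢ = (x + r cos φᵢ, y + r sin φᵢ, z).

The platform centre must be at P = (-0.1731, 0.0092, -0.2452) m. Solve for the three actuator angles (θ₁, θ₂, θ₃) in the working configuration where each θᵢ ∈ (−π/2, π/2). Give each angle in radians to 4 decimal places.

φ1=0.0° → target in arm frame (-0.1731, 0.0092)
  A=0.2331, B=-0.2452, C=(l²−L²−A²−y'²−z²)/(2L)=-0.1237
  γ=atan2(-0.2452,0.2331)=-0.8107;  ψ=arccos(-0.3657)=1.9452;  θ1=γ+ψ≈1.1345
φ2=120.0° → target in arm frame (0.0945, 0.1453)
  e−x'=-0.0345;  (l²−L²−(e−x')²−y'²−z²)/2L = -0.0345
  γ=atan2(-0.2452,-0.0345)=-1.7106;  ψ=arccos(-0.1394)=1.7107;  θ2=γ+ψ≈0.0000
rotate P by −φ3: (0.0786, -0.1545, -0.2452)
  A cos θ + B sin θ = C:  -0.0186·cos θ + -0.2452·sin θ = -0.0398
  γ=atan2(-0.2452,-0.0186)=-1.6464;  ψ=arccos(-0.1620)=1.7335;  θ3=γ+ψ≈0.0871

θ₁ = 1.1345, θ₂ = 0.0000, θ₃ = 0.0871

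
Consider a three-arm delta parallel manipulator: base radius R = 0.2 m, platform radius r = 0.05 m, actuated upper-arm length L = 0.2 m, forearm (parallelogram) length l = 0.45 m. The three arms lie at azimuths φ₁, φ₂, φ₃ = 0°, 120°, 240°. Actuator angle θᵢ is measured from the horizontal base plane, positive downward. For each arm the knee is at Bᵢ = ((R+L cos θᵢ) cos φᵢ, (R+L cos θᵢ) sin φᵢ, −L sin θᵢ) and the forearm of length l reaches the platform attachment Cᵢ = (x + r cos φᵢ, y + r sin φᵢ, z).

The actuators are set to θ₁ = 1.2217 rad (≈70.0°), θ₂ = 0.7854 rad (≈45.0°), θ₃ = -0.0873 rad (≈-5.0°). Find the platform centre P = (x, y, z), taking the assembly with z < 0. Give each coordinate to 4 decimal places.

(-0.1634, -0.1198, -0.3937)

φ1=0.0°: virtual centre (0.2184, 0.0000, -0.1879), radius l
arm 2 at φ=120.0°: ρ2 = 0.2914;  O2 = (-0.1457, 0.2524, -0.1414)
φ3=240.0°: virtual centre (-0.1746, -0.3024, 0.0174), radius l
subtract pairs → two planes through P
[-0.7282 0.5048 0.0930]·P = 0.0219;  [-0.7861 -0.6049 0.4107]·P = 0.0392
Cramer: x(z) = -0.0395+0.3148z;  y(z) = -0.0136+0.2699z
into |P−O₁|² = l²: 1.1720z² + 0.2062z + -0.1005 = 0;  Δ = 0.5136;  z = -0.3937 or 0.2178 → z<0 root = -0.3937
x = -0.1634, y = -0.1198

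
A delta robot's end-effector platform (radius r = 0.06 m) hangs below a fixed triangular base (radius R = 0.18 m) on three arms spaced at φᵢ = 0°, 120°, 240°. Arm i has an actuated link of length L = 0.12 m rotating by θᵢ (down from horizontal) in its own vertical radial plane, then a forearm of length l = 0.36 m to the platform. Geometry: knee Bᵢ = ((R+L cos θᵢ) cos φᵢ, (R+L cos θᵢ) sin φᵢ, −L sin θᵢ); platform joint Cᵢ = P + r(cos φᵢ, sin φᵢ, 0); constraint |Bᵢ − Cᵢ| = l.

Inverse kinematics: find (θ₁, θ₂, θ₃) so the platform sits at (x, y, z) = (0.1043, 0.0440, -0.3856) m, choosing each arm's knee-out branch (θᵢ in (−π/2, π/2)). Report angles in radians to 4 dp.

θ₁ = 0.4360, θ₂ = 1.0474, θ₃ = 1.3961

arm 1 (φ=0.0°): x'=0.1043, y'=0.0440
  A=0.0157, B=-0.3856, C=(l²−L²−A²−y'²−z²)/(2L)=-0.1486
  γ=atan2(-0.3856,0.0157)=-1.5301;  ψ=arccos(-0.3851)=1.9661;  θ1=γ+ψ≈0.4360
arm 2 (φ=120.0°): x'=-0.0140, y'=-0.1123
  A=0.1340, B=-0.3856, C=(l²−L²−A²−y'²−z²)/(2L)=-0.2670
  √(A²+B²)=0.4082;  θ2 = -1.2362+2.2836 ≈ 1.0474
φ3=240.0° → target in arm frame (-0.0903, 0.0683)
  A cos θ + B sin θ = C:  0.2103·cos θ + -0.3856·sin θ = -0.3432
  γ=atan2(-0.3856,0.2103)=-1.0716;  ψ=arccos(-0.7814)=2.4677;  θ3=γ+ψ≈1.3961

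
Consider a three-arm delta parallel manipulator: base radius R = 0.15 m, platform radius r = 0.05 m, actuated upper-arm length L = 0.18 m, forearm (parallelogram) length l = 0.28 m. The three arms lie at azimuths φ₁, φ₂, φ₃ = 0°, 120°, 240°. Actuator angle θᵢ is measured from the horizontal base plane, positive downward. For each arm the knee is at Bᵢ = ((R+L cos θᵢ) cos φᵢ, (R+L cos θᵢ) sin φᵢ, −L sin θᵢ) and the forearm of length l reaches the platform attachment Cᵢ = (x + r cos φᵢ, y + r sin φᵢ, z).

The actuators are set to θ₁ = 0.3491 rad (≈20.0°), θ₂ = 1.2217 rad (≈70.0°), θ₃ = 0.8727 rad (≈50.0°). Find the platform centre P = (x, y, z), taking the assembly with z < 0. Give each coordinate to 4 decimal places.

arm 1 at φ=0.0°: e+L cos θ1 = 0.2691;  O1 = (0.2691, 0.0000, -0.0616)
O2 = (0.1616·cos120.0°, 0.1616·sin120.0°, -0.1691) = (-0.0808, 0.1399, -0.1691)
φ3=240.0°: virtual centre (-0.1078, -0.1868, -0.1379), radius l
subtract pairs → two planes through P
linear system: -0.6999x+0.2798y = -0.0215−-0.2151z; -0.7540x+-0.3736y = -0.0107−-0.1526z
Cramer: x(z) = 0.0233-0.2605z;  y(z) = -0.0185+0.1172z
into |P−O₁|² = l²: 1.0816z² + 0.2469z + -0.0139 = 0;  Δ = 0.1209;  z = -0.2748 or 0.0466 → z<0 root = -0.2748
x = 0.0950, y = -0.0507

(0.0950, -0.0507, -0.2748)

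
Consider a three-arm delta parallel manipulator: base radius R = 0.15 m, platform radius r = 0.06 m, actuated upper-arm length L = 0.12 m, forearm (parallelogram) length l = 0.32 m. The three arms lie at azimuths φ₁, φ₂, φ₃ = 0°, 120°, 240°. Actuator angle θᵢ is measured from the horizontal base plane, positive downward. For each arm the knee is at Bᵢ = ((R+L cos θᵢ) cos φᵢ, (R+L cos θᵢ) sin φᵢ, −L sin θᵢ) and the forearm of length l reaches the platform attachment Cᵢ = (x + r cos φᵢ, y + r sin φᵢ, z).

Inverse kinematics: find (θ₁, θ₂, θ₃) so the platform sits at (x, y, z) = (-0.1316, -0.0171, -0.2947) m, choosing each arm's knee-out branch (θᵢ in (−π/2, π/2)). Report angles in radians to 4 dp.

θ₁ = 1.2214, θ₂ = 0.3489, θ₃ = 0.1744

φ1=0.0° → target in arm frame (-0.1316, -0.0171)
  A cos θ + B sin θ = C:  0.2216·cos θ + -0.2947·sin θ = -0.2010
  γ=atan2(-0.2947,0.2216)=-0.9260;  ψ=arccos(-0.5452)=2.1474;  θ1=γ+ψ≈1.2214
φ2=120.0° → target in arm frame (0.0510, 0.1225)
  A cos θ + B sin θ = C:  0.0390·cos θ + -0.2947·sin θ = -0.0641
  θ2 = atan2(B,A) + arccos(C/0.2973) = 0.3489
rotate P by −φ3: (0.0806, -0.1054, -0.2947)
  A=0.0094, B=-0.2947, C=(l²−L²−A²−y'²−z²)/(2L)=-0.0419
  √(A²+B²)=0.2948;  θ3 = -1.5389+1.7133 ≈ 0.1744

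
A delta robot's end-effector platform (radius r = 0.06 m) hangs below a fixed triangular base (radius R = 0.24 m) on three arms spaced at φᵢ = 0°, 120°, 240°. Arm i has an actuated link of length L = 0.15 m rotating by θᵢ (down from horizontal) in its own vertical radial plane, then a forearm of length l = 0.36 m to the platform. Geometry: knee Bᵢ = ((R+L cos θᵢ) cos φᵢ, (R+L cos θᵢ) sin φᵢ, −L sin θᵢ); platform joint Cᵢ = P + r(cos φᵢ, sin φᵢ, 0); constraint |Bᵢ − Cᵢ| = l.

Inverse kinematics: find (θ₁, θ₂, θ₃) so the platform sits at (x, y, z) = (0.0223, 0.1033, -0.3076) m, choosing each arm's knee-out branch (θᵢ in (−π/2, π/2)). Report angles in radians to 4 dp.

arm 1 (φ=0.0°): x'=0.0223, y'=0.1033
  e−x'=0.1577;  (l²−L²−(e−x')²−y'²−z²)/2L = -0.0769
  θ1 = atan2(B,A) + arccos(C/0.3457) = 0.6980
arm 2 (φ=120.0°): x'=0.0783, y'=-0.0710
  A cos θ + B sin θ = C:  0.1017·cos θ + -0.3076·sin θ = -0.0096
  √(A²+B²)=0.3240;  θ2 = -1.2515+1.6006 ≈ 0.3491
arm 3 (φ=240.0°): x'=-0.1006, y'=-0.0323
  A cos θ + B sin θ = C:  0.2806·cos θ + -0.3076·sin θ = -0.2244
  √(A²+B²)=0.4164;  θ3 = -0.8313+2.1399 ≈ 1.3086

θ₁ = 0.6980, θ₂ = 0.3491, θ₃ = 1.3086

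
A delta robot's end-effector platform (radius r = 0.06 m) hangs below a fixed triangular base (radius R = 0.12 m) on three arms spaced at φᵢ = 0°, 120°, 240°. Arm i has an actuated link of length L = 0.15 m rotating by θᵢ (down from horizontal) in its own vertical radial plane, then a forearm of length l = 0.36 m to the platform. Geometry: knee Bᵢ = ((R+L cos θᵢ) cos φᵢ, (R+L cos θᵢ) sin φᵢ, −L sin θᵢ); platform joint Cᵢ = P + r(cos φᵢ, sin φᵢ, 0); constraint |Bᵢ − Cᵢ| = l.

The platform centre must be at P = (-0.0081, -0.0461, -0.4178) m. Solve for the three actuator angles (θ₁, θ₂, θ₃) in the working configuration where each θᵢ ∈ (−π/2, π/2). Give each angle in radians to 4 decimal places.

arm 1 (φ=0.0°): x'=-0.0081, y'=-0.0461
  A=0.0681, B=-0.4178, C=(l²−L²−A²−y'²−z²)/(2L)=-0.2474
  √(A²+B²)=0.4233;  θ1 = -1.4092+2.1950 ≈ 0.7858
φ2=120.0° → target in arm frame (-0.0359, 0.0301)
  e−x'=0.0959;  (l²−L²−(e−x')²−y'²−z²)/2L = -0.2585
  γ=atan2(-0.4178,0.0959)=-1.3452;  ψ=arccos(-0.6031)=2.2181;  θ2=γ+ψ≈0.8729
rotate P by −φ3: (0.0440, 0.0160, -0.4178)
  A cos θ + B sin θ = C:  0.0160·cos θ + -0.4178·sin θ = -0.2266
  √(A²+B²)=0.4181;  θ3 = -1.5325+2.1435 ≈ 0.6110

θ₁ = 0.7858, θ₂ = 0.8729, θ₃ = 0.6110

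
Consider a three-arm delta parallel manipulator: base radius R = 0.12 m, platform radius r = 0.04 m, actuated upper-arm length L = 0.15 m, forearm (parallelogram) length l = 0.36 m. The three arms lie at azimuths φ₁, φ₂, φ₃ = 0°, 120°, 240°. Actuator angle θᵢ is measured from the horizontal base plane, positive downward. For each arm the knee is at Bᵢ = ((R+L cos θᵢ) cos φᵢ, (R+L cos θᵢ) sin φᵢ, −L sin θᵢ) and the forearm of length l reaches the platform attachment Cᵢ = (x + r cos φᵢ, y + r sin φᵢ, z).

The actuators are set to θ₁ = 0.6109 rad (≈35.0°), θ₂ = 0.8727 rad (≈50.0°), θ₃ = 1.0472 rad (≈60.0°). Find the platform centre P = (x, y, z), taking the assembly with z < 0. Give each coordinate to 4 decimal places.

(0.0645, 0.0302, -0.4170)

φ1=0.0°: virtual centre (0.2029, 0.0000, -0.0860), radius l
φ2=120.0°: virtual centre (-0.0882, 0.1528, -0.1149), radius l
centre 3 = (0.1550·cos240.0°, 0.1550·sin240.0°, -0.1299) = (-0.0775, -0.1342, -0.1299)
eliminate P² terms by subtracting sphere 1 from 2 and 3
[-0.5822 0.3056 -0.0577]·P = -0.0042;  [-0.5607 -0.2685 -0.0877]·P = -0.0077
det = 0.3276;  x = 0.0106+-0.1291z,  y = 0.0064+-0.0571z
into |P−centre ₁|² = l²: 1.0199z² + 0.2210z + -0.0852 = 0;  Δ = 0.3964;  z = -0.4170 or 0.2003 → z<0 root = -0.4170
x = 0.0645, y = 0.0302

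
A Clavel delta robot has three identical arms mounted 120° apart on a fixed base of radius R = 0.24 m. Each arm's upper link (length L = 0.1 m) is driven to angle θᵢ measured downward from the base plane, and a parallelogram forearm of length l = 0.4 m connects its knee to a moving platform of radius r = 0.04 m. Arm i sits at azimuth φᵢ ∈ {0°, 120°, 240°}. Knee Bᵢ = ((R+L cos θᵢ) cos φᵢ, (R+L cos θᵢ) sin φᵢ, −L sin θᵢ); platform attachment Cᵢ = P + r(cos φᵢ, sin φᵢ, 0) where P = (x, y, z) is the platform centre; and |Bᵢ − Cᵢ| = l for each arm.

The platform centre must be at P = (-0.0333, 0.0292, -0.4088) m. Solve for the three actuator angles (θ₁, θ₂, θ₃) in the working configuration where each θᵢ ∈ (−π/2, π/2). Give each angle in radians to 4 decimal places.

arm 1 (φ=0.0°): x'=-0.0333, y'=0.0292
  e−x'=0.2333;  (l²−L²−(e−x')²−y'²−z²)/2L = -0.3620
  θ1 = atan2(B,A) + arccos(C/0.4707) = 1.3960
arm 2 (φ=120.0°): x'=0.0419, y'=0.0142
  e−x'=0.1581;  (l²−L²−(e−x')²−y'²−z²)/2L = -0.2115
  θ2 = atan2(B,A) + arccos(C/0.4383) = 0.8726
arm 3 (φ=240.0°): x'=-0.0086, y'=-0.0434
  e−x'=0.2086;  (l²−L²−(e−x')²−y'²−z²)/2L = -0.3127
  √(A²+B²)=0.4590;  θ3 = -1.0989+2.3203 ≈ 1.2214

θ₁ = 1.3960, θ₂ = 0.8726, θ₃ = 1.2214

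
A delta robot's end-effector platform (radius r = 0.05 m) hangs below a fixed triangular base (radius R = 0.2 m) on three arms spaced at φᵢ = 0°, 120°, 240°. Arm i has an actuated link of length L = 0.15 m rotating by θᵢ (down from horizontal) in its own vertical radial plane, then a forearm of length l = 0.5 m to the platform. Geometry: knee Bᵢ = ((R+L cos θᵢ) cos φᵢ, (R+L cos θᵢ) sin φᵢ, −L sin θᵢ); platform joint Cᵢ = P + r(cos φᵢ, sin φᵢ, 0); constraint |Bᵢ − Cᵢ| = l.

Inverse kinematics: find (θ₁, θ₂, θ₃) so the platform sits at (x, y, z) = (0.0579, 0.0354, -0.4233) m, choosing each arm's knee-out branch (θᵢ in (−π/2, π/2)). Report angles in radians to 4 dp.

θ₁ = -0.0872, θ₂ = 0.1748, θ₃ = 0.4363

rotate P by −φ1: (0.0579, 0.0354, -0.4233)
  A cos θ + B sin θ = C:  0.0921·cos θ + -0.4233·sin θ = 0.1286
  √(A²+B²)=0.4332;  θ1 = -1.3566+1.2694 ≈ -0.0872
rotate P by −φ2: (0.0017, -0.0678, -0.4233)
  e−x'=0.1483;  (l²−L²−(e−x')²−y'²−z²)/2L = 0.0724
  γ=atan2(-0.4233,0.1483)=-1.2338;  ψ=arccos(0.1614)=1.4086;  θ2=γ+ψ≈0.1748
arm 3 (φ=240.0°): x'=-0.0596, y'=0.0324
  A cos θ + B sin θ = C:  0.2096·cos θ + -0.4233·sin θ = 0.0111
  √(A²+B²)=0.4724;  θ3 = -1.1110+1.5473 ≈ 0.4363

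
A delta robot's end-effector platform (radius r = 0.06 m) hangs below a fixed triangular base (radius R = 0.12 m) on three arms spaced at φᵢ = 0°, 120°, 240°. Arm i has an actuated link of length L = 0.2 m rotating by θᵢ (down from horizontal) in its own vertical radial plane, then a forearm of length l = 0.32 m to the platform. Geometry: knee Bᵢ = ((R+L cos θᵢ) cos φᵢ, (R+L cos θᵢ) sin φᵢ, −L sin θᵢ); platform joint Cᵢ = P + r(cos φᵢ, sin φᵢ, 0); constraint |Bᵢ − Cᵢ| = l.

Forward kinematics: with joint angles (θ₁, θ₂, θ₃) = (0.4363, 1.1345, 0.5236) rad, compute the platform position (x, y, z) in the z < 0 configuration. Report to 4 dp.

(0.0783, -0.1105, -0.3368)

S1 = (0.2413·cos0.0°, 0.2413·sin0.0°, -0.0845) = (0.2413, 0.0000, -0.0845)
φ2=120.0°: virtual centre (-0.0723, 0.1252, -0.1813), radius l
arm 3 at φ=240.0°: (R−r)+L cos θ3 = 0.2332;  S3 = (-0.1166, -0.2020, -0.1000)
|S₂|²−|S₁|² = -0.0116;  |S₃|²−|S₁|² = -0.0010
plane₁₂: -0.6270x+0.2503y+-0.1935z = -0.0116
Cramer: x(z) = 0.0114-0.1987z;  y(z) = -0.0178+0.2754z
into |P−S₁|² = l²: 1.1153z² + 0.2506z + -0.0421 = 0;  Δ = 0.2506;  z = -0.3368 or 0.1121 → z<0 root = -0.3368
x = 0.0783, y = -0.1105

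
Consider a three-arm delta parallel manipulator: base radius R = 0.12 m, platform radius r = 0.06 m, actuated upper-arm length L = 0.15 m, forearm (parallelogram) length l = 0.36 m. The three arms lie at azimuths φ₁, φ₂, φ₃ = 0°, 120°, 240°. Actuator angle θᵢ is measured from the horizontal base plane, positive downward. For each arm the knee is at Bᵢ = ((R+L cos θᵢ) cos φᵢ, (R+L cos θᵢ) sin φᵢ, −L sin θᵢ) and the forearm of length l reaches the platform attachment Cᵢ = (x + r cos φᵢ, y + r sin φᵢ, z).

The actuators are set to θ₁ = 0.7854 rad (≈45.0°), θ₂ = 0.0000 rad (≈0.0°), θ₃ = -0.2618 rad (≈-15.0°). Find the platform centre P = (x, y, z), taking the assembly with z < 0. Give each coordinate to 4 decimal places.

S1 = (0.1661·cos0.0°, 0.1661·sin0.0°, -0.1061) = (0.1661, 0.0000, -0.1061)
φ2=120.0°: virtual centre (-0.1050, 0.1819, 0.0000), radius l
φ3=240.0°: virtual centre (-0.1024, -0.1774, 0.0388), radius l
subtract pairs → two planes through P
plane₁₂: -0.5421x+0.3637y+0.2121z = 0.0053
Cramer: x(z) = -0.0092+0.4660z;  y(z) = 0.0008+0.1114z
sphere 1 gives Az²+Bz+C=0 with A=1.2296, B=0.0490, C=-0.0876;  B²−4AC=0.4334;  roots -0.2876, 0.2478;  negative root z = -0.2876
x = -0.1432, y = -0.0312

(-0.1432, -0.0312, -0.2876)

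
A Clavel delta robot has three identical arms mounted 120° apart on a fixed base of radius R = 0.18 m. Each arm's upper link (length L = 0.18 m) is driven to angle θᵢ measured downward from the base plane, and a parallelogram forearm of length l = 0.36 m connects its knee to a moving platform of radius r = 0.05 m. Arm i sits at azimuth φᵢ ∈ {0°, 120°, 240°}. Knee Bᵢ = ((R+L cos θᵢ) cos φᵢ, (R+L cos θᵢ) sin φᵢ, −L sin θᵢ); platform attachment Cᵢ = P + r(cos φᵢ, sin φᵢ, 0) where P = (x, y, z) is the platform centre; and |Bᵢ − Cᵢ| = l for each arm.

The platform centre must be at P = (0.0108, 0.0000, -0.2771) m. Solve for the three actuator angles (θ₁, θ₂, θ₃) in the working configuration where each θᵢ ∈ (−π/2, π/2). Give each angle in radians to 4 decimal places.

θ₁ = 0.3491, θ₂ = 0.4365, θ₃ = 0.4365

rotate P by −φ1: (0.0108, 0.0000, -0.2771)
  A cos θ + B sin θ = C:  0.1192·cos θ + -0.2771·sin θ = 0.0172
  √(A²+B²)=0.3017;  θ1 = -1.1646+1.5136 ≈ 0.3491
rotate P by −φ2: (-0.0054, -0.0094, -0.2771)
  A=0.1354, B=-0.2771, C=(l²−L²−A²−y'²−z²)/(2L)=0.0055
  √(A²+B²)=0.3084;  θ2 = -1.1163+1.5528 ≈ 0.4365
rotate P by −φ3: (-0.0054, 0.0094, -0.2771)
  e−x'=0.1354;  (l²−L²−(e−x')²−y'²−z²)/2L = 0.0055
  θ3 = atan2(B,A) + arccos(C/0.3084) = 0.4365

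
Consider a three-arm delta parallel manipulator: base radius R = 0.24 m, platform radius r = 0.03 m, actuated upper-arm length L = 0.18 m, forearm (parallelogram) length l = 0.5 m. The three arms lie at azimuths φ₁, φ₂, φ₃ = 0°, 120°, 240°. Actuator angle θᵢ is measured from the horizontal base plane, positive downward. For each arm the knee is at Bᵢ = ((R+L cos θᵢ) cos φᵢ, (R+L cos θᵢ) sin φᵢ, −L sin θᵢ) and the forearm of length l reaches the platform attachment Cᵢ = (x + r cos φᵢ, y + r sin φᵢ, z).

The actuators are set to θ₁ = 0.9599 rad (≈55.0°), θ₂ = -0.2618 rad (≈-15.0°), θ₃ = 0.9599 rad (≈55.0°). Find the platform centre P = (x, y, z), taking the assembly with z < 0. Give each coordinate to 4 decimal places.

arm 1 at φ=0.0°: ρ1 = 0.3132;  S1 = (0.3132, 0.0000, -0.1474)
S2 = (0.3839·cos120.0°, 0.3839·sin120.0°, 0.0466) = (-0.1919, 0.3324, 0.0466)
arm 3 at φ=240.0°: ρ3 = 0.3132;  S3 = (-0.1566, -0.2713, -0.1474)
|S₂|²−|S₁|² = 0.0297;  |S₃|²−|S₁|² = 0.0000
plane₁₂: -1.0104x+0.6649y+0.3881z = 0.0297
det = 1.1730;  x = -0.0137+0.1795z,  y = 0.0238+-0.3109z
into |P−S₁|² = l²: 1.1289z² + 0.1627z + -0.1208 = 0;  Δ = 0.5719;  z = -0.4070 or 0.2629 → z<0 root = -0.4070
x = -0.0868, y = 0.1503

(-0.0868, 0.1503, -0.4070)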